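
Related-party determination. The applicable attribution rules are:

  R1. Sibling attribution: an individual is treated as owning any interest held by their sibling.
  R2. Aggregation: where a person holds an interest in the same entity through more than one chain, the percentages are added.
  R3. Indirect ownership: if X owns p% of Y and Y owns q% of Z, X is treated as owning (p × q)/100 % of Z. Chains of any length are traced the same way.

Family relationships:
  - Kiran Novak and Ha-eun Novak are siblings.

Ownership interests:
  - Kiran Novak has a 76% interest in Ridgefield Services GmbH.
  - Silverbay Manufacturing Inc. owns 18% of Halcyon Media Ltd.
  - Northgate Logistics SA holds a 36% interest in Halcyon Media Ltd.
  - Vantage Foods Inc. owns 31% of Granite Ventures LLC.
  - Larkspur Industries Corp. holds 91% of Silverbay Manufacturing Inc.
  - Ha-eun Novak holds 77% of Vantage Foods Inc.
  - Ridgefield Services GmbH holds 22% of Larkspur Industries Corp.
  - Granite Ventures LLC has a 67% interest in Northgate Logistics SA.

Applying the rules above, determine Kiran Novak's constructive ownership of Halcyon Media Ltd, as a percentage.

8.49618%

By sibling attribution (R1), Kiran Novak is treated as owning Ha-eun Novak's 77% interest in Vantage Foods Inc.
Chain via Ridgefield Services GmbH → Larkspur Industries Corp. → Silverbay Manufacturing Inc. (R3): 76% × 22% × 91% × 18% = 2.738736% of Halcyon Media Ltd.
Chain via Vantage Foods Inc. → Granite Ventures LLC → Northgate Logistics SA (R3): 77% × 31% × 67% × 36% = 5.757444% of Halcyon Media Ltd.
Aggregating (R2): 2.738736% + 5.757444% = 8.49618%.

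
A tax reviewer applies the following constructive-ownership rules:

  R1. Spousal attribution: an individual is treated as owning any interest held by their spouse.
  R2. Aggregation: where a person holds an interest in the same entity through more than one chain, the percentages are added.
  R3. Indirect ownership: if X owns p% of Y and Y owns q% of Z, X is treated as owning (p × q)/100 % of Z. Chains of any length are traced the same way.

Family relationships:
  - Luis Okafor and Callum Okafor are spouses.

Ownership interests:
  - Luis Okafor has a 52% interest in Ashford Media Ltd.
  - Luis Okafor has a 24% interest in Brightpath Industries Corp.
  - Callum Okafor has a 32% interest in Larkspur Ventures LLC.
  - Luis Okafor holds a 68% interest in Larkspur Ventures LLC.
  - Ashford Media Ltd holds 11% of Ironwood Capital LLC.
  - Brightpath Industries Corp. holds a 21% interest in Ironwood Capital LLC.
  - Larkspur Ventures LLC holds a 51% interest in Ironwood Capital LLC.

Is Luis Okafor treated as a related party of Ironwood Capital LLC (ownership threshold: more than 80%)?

By spousal attribution (R1), Luis Okafor is treated as also owning Callum Okafor's interest in Larkspur Ventures LLC, giving 68% + 32% = 100%.
Chain via Larkspur Ventures LLC (R3): 100% × 51% = 51% of Ironwood Capital LLC.
Chain via Ashford Media Ltd (R3): 52% × 11% = 5.72% of Ironwood Capital LLC.
Chain via Brightpath Industries Corp. (R3): 24% × 21% = 5.04% of Ironwood Capital LLC.
Aggregating (R2): 51% + 5.72% + 5.04% = 61.76%.
61.76% does not exceed the 80% threshold, so Luis is not a related party to Ironwood Capital LLC.

No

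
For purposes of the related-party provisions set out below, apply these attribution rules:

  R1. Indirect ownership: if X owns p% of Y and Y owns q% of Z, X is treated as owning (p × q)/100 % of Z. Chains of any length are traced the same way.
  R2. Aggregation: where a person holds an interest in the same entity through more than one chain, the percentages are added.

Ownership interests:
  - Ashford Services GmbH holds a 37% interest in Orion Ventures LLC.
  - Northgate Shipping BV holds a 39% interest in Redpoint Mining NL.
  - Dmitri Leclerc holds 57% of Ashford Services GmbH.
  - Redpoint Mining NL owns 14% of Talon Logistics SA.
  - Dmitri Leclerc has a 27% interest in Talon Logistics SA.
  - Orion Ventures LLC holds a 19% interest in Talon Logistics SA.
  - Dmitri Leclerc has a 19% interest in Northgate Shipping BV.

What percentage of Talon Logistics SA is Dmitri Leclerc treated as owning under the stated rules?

32.0445%

Chain via Ashford Services GmbH → Orion Ventures LLC (R1): 57% × 37% × 19% = 4.0071% of Talon Logistics SA.
Chain via Northgate Shipping BV → Redpoint Mining NL (R1): 19% × 39% × 14% = 1.0374% of Talon Logistics SA.
Direct interest in Talon Logistics SA: 27%.
Aggregating (R2): 4.0071% + 1.0374% + 27% = 32.0445%.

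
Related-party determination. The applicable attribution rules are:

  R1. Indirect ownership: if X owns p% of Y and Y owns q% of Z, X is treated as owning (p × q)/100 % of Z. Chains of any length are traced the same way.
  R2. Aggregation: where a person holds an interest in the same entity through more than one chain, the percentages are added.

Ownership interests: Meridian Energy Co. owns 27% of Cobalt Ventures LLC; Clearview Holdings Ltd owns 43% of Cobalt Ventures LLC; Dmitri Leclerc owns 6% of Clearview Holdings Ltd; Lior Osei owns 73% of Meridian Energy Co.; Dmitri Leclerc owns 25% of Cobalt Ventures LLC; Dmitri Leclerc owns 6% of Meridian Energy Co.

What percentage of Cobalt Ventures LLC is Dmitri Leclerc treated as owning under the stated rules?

29.2%

Chain via Meridian Energy Co. (R1): 6% × 27% = 1.62% of Cobalt Ventures LLC.
Chain via Clearview Holdings Ltd (R1): 6% × 43% = 2.58% of Cobalt Ventures LLC.
Direct interest in Cobalt Ventures LLC: 25%.
Aggregating (R2): 1.62% + 2.58% + 25% = 29.2%.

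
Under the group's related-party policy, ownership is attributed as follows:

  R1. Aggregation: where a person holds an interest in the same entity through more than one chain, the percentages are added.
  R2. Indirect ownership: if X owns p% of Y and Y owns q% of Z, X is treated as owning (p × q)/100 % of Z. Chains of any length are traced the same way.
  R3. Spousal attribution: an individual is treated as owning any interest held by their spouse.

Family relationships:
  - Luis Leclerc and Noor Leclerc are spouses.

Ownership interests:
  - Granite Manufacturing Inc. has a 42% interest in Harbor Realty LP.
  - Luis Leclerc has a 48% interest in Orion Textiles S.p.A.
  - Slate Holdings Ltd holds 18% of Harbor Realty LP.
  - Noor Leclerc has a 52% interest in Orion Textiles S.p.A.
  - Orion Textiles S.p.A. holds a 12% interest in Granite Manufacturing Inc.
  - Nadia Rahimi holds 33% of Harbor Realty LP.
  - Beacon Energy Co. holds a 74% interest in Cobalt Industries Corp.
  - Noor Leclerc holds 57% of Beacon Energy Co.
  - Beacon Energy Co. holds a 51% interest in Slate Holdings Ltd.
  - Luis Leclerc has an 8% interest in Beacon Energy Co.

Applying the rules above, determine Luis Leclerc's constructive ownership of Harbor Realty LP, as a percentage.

11.007%

By spousal attribution (R3), Luis Leclerc is treated as also owning Noor Leclerc's interest in Orion Textiles S.p.A, giving 48% + 52% = 100%.
By spousal attribution (R3), Luis Leclerc is treated as also owning Noor Leclerc's interest in Beacon Energy Co, giving 8% + 57% = 65%.
Chain via Orion Textiles S.p.A. → Granite Manufacturing Inc. (R2): 100% × 12% × 42% = 5.04% of Harbor Realty LP.
Chain via Beacon Energy Co. → Slate Holdings Ltd (R2): 65% × 51% × 18% = 5.967% of Harbor Realty LP.
Aggregating (R1): 5.04% + 5.967% = 11.007%.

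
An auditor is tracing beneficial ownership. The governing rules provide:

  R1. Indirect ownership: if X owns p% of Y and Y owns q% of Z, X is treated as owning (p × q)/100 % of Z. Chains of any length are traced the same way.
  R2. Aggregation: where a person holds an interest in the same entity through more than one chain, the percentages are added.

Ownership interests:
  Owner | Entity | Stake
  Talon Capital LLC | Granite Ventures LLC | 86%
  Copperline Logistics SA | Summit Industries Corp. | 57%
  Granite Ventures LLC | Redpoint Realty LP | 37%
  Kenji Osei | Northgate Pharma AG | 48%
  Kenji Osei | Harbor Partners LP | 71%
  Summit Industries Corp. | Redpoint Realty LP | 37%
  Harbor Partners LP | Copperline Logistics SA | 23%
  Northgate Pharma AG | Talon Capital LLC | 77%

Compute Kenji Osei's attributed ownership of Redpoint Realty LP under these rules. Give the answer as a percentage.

15.204669%

Chain via Harbor Partners LP → Copperline Logistics SA → Summit Industries Corp. (R1): 71% × 23% × 57% × 37% = 3.443997% of Redpoint Realty LP.
Chain via Northgate Pharma AG → Talon Capital LLC → Granite Ventures LLC (R1): 48% × 77% × 86% × 37% = 11.760672% of Redpoint Realty LP.
Aggregating (R2): 3.443997% + 11.760672% = 15.204669%.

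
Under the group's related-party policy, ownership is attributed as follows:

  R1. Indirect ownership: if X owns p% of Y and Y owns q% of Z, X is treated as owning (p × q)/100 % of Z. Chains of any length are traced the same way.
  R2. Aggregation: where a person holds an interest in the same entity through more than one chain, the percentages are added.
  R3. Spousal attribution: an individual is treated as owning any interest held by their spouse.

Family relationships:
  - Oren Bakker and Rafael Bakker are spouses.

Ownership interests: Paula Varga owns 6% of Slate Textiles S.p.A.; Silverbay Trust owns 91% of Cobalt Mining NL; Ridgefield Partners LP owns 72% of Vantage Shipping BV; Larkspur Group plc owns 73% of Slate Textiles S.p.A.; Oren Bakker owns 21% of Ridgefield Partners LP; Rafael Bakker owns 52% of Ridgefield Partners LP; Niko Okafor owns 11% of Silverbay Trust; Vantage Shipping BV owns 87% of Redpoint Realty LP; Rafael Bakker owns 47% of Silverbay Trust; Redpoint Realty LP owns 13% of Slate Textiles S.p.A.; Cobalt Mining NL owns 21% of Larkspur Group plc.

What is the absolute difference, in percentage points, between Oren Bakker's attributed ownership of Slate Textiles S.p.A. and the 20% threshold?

7.498823

By spousal attribution (R3), Oren Bakker is treated as also owning Rafael Bakker's interest in Ridgefield Partners LP, giving 21% + 52% = 73%.
By spousal attribution (R3), Oren Bakker is treated as owning Rafael Bakker's 47% interest in Silverbay Trust.
Chain via Ridgefield Partners LP → Vantage Shipping BV → Redpoint Realty LP (R1): 73% × 72% × 87% × 13% = 5.944536% of Slate Textiles S.p.A.
Chain via Silverbay Trust → Cobalt Mining NL → Larkspur Group plc (R1): 47% × 91% × 21% × 73% = 6.556641% of Slate Textiles S.p.A.
Aggregating (R2): 5.944536% + 6.556641% = 12.501177%.
12.501177% falls short of the 20% threshold by 7.498823 percentage points.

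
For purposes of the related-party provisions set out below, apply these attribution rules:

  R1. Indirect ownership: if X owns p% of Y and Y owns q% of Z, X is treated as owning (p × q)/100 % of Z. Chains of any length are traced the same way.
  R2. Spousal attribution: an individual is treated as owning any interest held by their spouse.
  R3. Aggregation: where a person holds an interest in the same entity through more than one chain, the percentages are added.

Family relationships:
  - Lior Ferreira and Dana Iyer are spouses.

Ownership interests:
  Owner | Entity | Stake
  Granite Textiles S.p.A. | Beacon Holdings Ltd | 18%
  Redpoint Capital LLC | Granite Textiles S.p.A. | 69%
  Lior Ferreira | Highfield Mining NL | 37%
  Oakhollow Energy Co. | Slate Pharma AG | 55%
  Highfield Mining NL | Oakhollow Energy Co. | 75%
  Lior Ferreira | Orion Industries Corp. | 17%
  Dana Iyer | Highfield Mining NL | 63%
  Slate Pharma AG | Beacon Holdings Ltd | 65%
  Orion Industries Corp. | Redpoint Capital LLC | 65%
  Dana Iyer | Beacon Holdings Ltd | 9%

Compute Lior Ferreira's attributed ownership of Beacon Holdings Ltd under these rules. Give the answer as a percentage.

By spousal attribution (R2), Lior Ferreira is treated as also owning Dana Iyer's interest in Highfield Mining NL, giving 37% + 63% = 100%.
By spousal attribution (R2), Lior Ferreira is treated as owning Dana Iyer's 9% interest in Beacon Holdings Ltd.
Chain via Orion Industries Corp. → Redpoint Capital LLC → Granite Textiles S.p.A. (R1): 17% × 65% × 69% × 18% = 1.37241% of Beacon Holdings Ltd.
Chain via Highfield Mining NL → Oakhollow Energy Co. → Slate Pharma AG (R1): 100% × 75% × 55% × 65% = 26.8125% of Beacon Holdings Ltd.
Direct interest in Beacon Holdings Ltd: 9%.
Aggregating (R3): 1.37241% + 26.8125% + 9% = 37.18491%.

37.18491%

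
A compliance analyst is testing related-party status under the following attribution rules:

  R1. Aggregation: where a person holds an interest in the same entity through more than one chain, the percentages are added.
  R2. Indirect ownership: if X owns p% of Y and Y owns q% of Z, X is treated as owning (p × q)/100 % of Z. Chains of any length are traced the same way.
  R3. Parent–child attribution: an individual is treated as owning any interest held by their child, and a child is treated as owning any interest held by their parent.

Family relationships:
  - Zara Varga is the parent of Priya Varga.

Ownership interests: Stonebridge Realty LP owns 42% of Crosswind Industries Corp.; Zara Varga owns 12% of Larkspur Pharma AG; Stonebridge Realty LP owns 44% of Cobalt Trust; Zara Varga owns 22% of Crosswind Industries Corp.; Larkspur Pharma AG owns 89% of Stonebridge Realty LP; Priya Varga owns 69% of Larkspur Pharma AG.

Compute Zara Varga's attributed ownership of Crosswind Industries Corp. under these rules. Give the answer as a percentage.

By parent–child attribution (R3), Zara Varga is treated as also owning Priya Varga's interest in Larkspur Pharma AG, giving 12% + 69% = 81%.
Chain via Larkspur Pharma AG → Stonebridge Realty LP (R2): 81% × 89% × 42% = 30.2778% of Crosswind Industries Corp.
Direct interest in Crosswind Industries Corp: 22%.
Aggregating (R1): 30.2778% + 22% = 52.2778%.

52.2778%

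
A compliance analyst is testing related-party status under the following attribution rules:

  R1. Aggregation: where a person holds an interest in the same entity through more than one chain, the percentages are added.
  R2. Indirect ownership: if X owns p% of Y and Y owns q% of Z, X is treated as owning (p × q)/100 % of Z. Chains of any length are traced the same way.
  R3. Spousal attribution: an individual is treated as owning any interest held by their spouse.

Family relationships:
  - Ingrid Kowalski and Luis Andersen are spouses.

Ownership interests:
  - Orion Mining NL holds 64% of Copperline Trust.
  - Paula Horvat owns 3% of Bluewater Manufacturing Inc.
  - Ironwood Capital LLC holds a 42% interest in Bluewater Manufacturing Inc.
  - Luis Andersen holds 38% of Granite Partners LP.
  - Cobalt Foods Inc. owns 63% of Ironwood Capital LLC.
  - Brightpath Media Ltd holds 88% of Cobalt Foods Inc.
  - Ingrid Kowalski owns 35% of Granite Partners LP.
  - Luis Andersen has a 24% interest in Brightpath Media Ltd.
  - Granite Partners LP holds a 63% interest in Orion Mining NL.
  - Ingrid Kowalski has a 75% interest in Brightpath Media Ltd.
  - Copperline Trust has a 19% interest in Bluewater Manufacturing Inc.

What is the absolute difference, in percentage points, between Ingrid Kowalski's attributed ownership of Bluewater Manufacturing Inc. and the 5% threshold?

23.644336

By spousal attribution (R3), Ingrid Kowalski is treated as also owning Luis Andersen's interest in Granite Partners LP, giving 35% + 38% = 73%.
By spousal attribution (R3), Ingrid Kowalski is treated as also owning Luis Andersen's interest in Brightpath Media Ltd, giving 75% + 24% = 99%.
Chain via Granite Partners LP → Orion Mining NL → Copperline Trust (R2): 73% × 63% × 64% × 19% = 5.592384% of Bluewater Manufacturing Inc.
Chain via Brightpath Media Ltd → Cobalt Foods Inc. → Ironwood Capital LLC (R2): 99% × 88% × 63% × 42% = 23.051952% of Bluewater Manufacturing Inc.
Aggregating (R1): 5.592384% + 23.051952% = 28.644336%.
28.644336% exceeds the 5% threshold by 23.644336 percentage points.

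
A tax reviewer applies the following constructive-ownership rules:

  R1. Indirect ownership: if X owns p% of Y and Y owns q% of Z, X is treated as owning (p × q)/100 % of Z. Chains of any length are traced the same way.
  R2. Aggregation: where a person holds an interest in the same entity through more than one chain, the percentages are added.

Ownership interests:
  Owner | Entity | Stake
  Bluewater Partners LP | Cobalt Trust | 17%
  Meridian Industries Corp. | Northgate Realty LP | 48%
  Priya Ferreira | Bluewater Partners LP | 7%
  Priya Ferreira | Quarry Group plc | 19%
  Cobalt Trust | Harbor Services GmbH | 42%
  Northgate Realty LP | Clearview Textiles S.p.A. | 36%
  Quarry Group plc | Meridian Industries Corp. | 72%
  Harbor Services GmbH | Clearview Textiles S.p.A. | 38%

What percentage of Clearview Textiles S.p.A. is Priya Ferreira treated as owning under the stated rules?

Chain via Bluewater Partners LP → Cobalt Trust → Harbor Services GmbH (R1): 7% × 17% × 42% × 38% = 0.189924% of Clearview Textiles S.p.A.
Chain via Quarry Group plc → Meridian Industries Corp. → Northgate Realty LP (R1): 19% × 72% × 48% × 36% = 2.363904% of Clearview Textiles S.p.A.
Aggregating (R2): 0.189924% + 2.363904% = 2.553828%.

2.553828%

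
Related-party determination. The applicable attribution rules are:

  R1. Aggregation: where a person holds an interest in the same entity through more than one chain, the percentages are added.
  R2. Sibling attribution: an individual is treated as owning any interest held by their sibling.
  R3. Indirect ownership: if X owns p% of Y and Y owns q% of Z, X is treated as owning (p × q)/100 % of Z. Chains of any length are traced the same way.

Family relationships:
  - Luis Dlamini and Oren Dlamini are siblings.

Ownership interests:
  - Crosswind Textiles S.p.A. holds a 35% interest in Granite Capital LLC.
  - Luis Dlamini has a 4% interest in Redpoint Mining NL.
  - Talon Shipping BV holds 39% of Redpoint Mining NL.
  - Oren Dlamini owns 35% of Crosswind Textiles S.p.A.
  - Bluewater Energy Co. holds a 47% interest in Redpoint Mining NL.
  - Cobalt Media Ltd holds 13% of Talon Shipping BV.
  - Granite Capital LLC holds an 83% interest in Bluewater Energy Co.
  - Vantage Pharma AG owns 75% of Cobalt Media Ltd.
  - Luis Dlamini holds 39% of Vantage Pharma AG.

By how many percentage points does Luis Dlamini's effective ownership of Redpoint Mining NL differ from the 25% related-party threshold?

By sibling attribution (R2), Luis Dlamini is treated as owning Oren Dlamini's 35% interest in Crosswind Textiles S.p.A.
Chain via Vantage Pharma AG → Cobalt Media Ltd → Talon Shipping BV (R3): 39% × 75% × 13% × 39% = 1.482975% of Redpoint Mining NL.
Direct interest in Redpoint Mining NL: 4%.
Chain via Crosswind Textiles S.p.A. → Granite Capital LLC → Bluewater Energy Co. (R3): 35% × 35% × 83% × 47% = 4.778725% of Redpoint Mining NL.
Aggregating (R1): 1.482975% + 4% + 4.778725% = 10.2617%.
10.2617% falls short of the 25% threshold by 14.7383 percentage points.

14.7383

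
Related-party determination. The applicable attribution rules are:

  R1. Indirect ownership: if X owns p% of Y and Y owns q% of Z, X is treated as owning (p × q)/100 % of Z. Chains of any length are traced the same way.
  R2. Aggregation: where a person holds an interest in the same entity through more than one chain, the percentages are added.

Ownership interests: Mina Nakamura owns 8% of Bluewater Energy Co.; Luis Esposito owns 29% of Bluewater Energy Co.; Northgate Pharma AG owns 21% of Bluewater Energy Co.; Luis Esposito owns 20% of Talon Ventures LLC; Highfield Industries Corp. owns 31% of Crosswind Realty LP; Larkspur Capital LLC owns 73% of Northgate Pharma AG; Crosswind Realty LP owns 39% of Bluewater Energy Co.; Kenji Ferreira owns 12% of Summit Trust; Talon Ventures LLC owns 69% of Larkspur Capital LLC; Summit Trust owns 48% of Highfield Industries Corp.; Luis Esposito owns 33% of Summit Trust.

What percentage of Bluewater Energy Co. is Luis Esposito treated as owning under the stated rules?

Chain via Talon Ventures LLC → Larkspur Capital LLC → Northgate Pharma AG (R1): 20% × 69% × 73% × 21% = 2.11554% of Bluewater Energy Co.
Chain via Summit Trust → Highfield Industries Corp. → Crosswind Realty LP (R1): 33% × 48% × 31% × 39% = 1.915056% of Bluewater Energy Co.
Direct interest in Bluewater Energy Co: 29%.
Aggregating (R2): 2.11554% + 1.915056% + 29% = 33.030596%.

33.030596%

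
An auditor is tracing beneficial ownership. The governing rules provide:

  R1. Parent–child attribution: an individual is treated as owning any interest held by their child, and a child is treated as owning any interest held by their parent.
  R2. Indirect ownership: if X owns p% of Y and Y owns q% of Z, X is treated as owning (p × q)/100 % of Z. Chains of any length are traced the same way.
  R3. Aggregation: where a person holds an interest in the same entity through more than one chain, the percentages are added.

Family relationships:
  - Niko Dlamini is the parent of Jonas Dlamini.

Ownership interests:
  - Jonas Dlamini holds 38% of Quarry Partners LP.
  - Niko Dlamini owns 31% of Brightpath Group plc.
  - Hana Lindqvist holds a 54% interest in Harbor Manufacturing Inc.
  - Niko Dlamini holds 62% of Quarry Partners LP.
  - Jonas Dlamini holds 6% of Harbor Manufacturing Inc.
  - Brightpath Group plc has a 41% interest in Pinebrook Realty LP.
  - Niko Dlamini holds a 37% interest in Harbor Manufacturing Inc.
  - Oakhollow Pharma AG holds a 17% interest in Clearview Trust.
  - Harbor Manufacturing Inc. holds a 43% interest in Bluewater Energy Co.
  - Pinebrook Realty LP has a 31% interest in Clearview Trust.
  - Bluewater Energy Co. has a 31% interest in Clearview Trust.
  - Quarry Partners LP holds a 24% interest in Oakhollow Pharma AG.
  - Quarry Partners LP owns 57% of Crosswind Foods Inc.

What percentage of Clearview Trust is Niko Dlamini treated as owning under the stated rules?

13.752%

By parent–child attribution (R1), Niko Dlamini is treated as also owning Jonas Dlamini's interest in Quarry Partners LP, giving 62% + 38% = 100%.
By parent–child attribution (R1), Niko Dlamini is treated as also owning Jonas Dlamini's interest in Harbor Manufacturing Inc, giving 37% + 6% = 43%.
Chain via Quarry Partners LP → Oakhollow Pharma AG (R2): 100% × 24% × 17% = 4.08% of Clearview Trust.
Chain via Brightpath Group plc → Pinebrook Realty LP (R2): 31% × 41% × 31% = 3.9401% of Clearview Trust.
Chain via Harbor Manufacturing Inc. → Bluewater Energy Co. (R2): 43% × 43% × 31% = 5.7319% of Clearview Trust.
Aggregating (R3): 4.08% + 3.9401% + 5.7319% = 13.752%.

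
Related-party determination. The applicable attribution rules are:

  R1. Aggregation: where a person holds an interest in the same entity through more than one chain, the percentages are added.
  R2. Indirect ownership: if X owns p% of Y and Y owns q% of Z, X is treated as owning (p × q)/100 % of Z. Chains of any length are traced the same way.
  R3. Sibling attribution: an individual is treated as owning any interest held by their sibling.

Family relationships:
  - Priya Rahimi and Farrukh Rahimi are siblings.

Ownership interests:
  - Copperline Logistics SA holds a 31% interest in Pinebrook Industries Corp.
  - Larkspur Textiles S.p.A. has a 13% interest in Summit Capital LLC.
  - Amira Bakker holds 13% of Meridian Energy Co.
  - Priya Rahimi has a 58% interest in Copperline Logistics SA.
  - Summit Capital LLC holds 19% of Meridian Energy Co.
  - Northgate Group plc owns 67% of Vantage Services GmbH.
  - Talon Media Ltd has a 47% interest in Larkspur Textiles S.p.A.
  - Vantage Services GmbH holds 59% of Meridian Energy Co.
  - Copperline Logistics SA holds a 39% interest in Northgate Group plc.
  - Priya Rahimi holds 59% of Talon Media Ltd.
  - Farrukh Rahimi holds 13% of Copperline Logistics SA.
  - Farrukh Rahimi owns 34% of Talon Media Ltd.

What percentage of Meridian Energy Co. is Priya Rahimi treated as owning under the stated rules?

12.025494%

By sibling attribution (R3), Priya Rahimi is treated as also owning Farrukh Rahimi's interest in Talon Media Ltd, giving 59% + 34% = 93%.
By sibling attribution (R3), Priya Rahimi is treated as also owning Farrukh Rahimi's interest in Copperline Logistics SA, giving 58% + 13% = 71%.
Chain via Talon Media Ltd → Larkspur Textiles S.p.A. → Summit Capital LLC (R2): 93% × 47% × 13% × 19% = 1.079637% of Meridian Energy Co.
Chain via Copperline Logistics SA → Northgate Group plc → Vantage Services GmbH (R2): 71% × 39% × 67% × 59% = 10.945857% of Meridian Energy Co.
Aggregating (R1): 1.079637% + 10.945857% = 12.025494%.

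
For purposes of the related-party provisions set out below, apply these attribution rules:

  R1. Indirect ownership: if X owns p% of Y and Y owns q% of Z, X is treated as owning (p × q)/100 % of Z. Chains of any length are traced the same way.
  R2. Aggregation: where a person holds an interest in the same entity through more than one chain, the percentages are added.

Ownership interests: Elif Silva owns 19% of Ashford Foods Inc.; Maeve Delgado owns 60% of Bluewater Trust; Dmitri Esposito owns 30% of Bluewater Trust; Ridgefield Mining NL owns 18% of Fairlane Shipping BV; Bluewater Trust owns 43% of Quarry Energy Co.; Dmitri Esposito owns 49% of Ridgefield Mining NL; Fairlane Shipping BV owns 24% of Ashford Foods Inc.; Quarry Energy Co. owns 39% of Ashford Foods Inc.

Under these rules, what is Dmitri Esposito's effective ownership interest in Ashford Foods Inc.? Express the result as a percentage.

Chain via Ridgefield Mining NL → Fairlane Shipping BV (R1): 49% × 18% × 24% = 2.1168% of Ashford Foods Inc.
Chain via Bluewater Trust → Quarry Energy Co. (R1): 30% × 43% × 39% = 5.031% of Ashford Foods Inc.
Aggregating (R2): 2.1168% + 5.031% = 7.1478%.

7.1478%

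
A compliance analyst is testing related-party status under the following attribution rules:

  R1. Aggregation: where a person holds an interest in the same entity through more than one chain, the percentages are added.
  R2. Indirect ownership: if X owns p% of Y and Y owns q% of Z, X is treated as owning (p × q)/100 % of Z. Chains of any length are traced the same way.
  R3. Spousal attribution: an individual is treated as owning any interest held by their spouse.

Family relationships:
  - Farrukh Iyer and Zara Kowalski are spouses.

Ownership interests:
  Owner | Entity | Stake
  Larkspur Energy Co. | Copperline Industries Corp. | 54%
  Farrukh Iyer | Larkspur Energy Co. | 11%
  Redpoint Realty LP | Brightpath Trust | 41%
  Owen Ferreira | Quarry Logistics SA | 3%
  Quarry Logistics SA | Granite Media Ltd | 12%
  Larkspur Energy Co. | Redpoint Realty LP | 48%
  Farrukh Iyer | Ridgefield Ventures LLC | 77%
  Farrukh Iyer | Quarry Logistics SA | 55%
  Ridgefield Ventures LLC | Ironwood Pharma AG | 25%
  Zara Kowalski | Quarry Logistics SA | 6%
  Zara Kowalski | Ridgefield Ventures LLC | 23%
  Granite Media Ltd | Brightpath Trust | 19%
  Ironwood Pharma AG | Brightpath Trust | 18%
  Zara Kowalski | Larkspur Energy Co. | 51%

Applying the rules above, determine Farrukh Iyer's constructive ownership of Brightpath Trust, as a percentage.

By spousal attribution (R3), Farrukh Iyer is treated as also owning Zara Kowalski's interest in Ridgefield Ventures LLC, giving 77% + 23% = 100%.
By spousal attribution (R3), Farrukh Iyer is treated as also owning Zara Kowalski's interest in Quarry Logistics SA, giving 55% + 6% = 61%.
By spousal attribution (R3), Farrukh Iyer is treated as also owning Zara Kowalski's interest in Larkspur Energy Co, giving 11% + 51% = 62%.
Chain via Ridgefield Ventures LLC → Ironwood Pharma AG (R2): 100% × 25% × 18% = 4.5% of Brightpath Trust.
Chain via Quarry Logistics SA → Granite Media Ltd (R2): 61% × 12% × 19% = 1.3908% of Brightpath Trust.
Chain via Larkspur Energy Co. → Redpoint Realty LP (R2): 62% × 48% × 41% = 12.2016% of Brightpath Trust.
Aggregating (R1): 4.5% + 1.3908% + 12.2016% = 18.0924%.

18.0924%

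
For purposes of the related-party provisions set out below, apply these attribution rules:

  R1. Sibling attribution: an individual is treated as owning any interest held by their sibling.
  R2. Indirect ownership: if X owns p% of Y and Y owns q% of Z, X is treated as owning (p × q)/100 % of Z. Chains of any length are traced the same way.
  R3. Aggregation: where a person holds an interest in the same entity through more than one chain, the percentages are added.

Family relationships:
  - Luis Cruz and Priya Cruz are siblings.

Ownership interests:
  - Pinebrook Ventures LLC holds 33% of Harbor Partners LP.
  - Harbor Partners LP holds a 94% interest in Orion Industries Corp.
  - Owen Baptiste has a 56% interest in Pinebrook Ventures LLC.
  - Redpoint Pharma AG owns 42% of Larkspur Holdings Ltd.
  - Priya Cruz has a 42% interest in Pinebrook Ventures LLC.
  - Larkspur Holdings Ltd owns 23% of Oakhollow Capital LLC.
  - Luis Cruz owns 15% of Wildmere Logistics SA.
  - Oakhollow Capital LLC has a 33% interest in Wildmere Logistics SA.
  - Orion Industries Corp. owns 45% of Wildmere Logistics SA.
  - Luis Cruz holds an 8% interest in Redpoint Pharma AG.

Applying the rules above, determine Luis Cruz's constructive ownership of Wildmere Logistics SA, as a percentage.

By sibling attribution (R1), Luis Cruz is treated as owning Priya Cruz's 42% interest in Pinebrook Ventures LLC.
Chain via Redpoint Pharma AG → Larkspur Holdings Ltd → Oakhollow Capital LLC (R2): 8% × 42% × 23% × 33% = 0.255024% of Wildmere Logistics SA.
Direct interest in Wildmere Logistics SA: 15%.
Chain via Pinebrook Ventures LLC → Harbor Partners LP → Orion Industries Corp. (R2): 42% × 33% × 94% × 45% = 5.86278% of Wildmere Logistics SA.
Aggregating (R3): 0.255024% + 15% + 5.86278% = 21.117804%.

21.117804%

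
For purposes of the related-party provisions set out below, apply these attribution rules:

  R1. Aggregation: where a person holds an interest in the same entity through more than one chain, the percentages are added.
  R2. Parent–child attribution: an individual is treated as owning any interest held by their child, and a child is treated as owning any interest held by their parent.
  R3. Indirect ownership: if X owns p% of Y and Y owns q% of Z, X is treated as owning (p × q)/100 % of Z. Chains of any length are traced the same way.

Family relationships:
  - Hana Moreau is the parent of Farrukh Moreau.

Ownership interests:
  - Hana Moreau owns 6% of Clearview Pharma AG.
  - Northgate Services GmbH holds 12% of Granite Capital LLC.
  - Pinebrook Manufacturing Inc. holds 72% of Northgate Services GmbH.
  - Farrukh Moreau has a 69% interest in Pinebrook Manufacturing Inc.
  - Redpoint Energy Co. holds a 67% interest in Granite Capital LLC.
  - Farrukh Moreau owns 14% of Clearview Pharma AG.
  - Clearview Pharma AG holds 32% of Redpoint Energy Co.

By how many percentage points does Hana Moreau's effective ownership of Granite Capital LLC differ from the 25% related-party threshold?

14.7504

By parent–child attribution (R2), Hana Moreau is treated as also owning Farrukh Moreau's interest in Clearview Pharma AG, giving 6% + 14% = 20%.
By parent–child attribution (R2), Hana Moreau is treated as owning Farrukh Moreau's 69% interest in Pinebrook Manufacturing Inc.
Chain via Clearview Pharma AG → Redpoint Energy Co. (R3): 20% × 32% × 67% = 4.288% of Granite Capital LLC.
Chain via Pinebrook Manufacturing Inc. → Northgate Services GmbH (R3): 69% × 72% × 12% = 5.9616% of Granite Capital LLC.
Aggregating (R1): 4.288% + 5.9616% = 10.2496%.
10.2496% falls short of the 25% threshold by 14.7504 percentage points.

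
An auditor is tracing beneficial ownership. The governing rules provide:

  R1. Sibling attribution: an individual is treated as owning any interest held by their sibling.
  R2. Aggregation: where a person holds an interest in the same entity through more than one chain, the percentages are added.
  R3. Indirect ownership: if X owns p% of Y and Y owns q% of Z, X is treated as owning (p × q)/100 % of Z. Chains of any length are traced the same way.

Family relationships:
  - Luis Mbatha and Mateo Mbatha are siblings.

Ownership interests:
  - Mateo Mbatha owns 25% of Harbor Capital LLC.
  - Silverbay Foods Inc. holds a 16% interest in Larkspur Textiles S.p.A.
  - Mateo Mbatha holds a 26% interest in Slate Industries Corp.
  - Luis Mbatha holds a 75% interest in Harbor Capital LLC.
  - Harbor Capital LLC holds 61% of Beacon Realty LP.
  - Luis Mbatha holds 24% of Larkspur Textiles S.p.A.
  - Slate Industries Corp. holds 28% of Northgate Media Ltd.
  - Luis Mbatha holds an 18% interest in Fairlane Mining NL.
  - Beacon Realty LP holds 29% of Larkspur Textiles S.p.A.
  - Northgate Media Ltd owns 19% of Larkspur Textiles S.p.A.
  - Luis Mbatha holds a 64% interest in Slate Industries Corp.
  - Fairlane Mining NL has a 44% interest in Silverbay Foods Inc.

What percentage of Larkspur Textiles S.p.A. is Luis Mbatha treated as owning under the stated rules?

By sibling attribution (R1), Luis Mbatha is treated as also owning Mateo Mbatha's interest in Harbor Capital LLC, giving 75% + 25% = 100%.
By sibling attribution (R1), Luis Mbatha is treated as also owning Mateo Mbatha's interest in Slate Industries Corp, giving 64% + 26% = 90%.
Chain via Harbor Capital LLC → Beacon Realty LP (R3): 100% × 61% × 29% = 17.69% of Larkspur Textiles S.p.A.
Chain via Fairlane Mining NL → Silverbay Foods Inc. (R3): 18% × 44% × 16% = 1.2672% of Larkspur Textiles S.p.A.
Chain via Slate Industries Corp. → Northgate Media Ltd (R3): 90% × 28% × 19% = 4.788% of Larkspur Textiles S.p.A.
Direct interest in Larkspur Textiles S.p.A: 24%.
Aggregating (R2): 17.69% + 1.2672% + 4.788% + 24% = 47.7452%.

47.7452%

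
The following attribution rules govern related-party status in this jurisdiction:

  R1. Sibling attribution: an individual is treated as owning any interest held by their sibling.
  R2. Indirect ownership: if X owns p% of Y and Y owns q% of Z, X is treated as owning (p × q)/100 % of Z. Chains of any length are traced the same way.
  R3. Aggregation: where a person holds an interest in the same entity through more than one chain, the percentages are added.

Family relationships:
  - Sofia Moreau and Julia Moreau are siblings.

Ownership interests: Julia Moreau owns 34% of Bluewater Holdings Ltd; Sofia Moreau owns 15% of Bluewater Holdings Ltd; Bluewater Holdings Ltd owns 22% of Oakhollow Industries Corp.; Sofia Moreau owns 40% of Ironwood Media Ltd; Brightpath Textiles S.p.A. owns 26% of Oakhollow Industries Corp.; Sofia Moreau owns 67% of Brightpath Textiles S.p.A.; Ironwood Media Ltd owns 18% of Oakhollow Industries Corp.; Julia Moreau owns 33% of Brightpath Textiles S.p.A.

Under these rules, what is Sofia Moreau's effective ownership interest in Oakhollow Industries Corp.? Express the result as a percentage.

By sibling attribution (R1), Sofia Moreau is treated as also owning Julia Moreau's interest in Brightpath Textiles S.p.A, giving 67% + 33% = 100%.
By sibling attribution (R1), Sofia Moreau is treated as also owning Julia Moreau's interest in Bluewater Holdings Ltd, giving 15% + 34% = 49%.
Chain via Brightpath Textiles S.p.A. (R2): 100% × 26% = 26% of Oakhollow Industries Corp.
Chain via Ironwood Media Ltd (R2): 40% × 18% = 7.2% of Oakhollow Industries Corp.
Chain via Bluewater Holdings Ltd (R2): 49% × 22% = 10.78% of Oakhollow Industries Corp.
Aggregating (R3): 26% + 7.2% + 10.78% = 43.98%.

43.98%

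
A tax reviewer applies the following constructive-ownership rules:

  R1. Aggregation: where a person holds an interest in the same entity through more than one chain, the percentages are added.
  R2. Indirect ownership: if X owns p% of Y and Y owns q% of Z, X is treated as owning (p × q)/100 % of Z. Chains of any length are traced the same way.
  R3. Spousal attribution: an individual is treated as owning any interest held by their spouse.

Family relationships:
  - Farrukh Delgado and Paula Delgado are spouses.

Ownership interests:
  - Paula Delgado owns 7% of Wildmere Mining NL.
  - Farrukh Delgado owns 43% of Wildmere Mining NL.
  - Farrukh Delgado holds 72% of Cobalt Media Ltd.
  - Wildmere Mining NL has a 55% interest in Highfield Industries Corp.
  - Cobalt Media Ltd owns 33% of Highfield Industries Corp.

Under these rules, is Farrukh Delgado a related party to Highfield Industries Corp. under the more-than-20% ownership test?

By spousal attribution (R3), Farrukh Delgado is treated as also owning Paula Delgado's interest in Wildmere Mining NL, giving 43% + 7% = 50%.
Chain via Wildmere Mining NL (R2): 50% × 55% = 27.5% of Highfield Industries Corp.
Chain via Cobalt Media Ltd (R2): 72% × 33% = 23.76% of Highfield Industries Corp.
Aggregating (R1): 27.5% + 23.76% = 51.26%.
51.26% exceeds the 20% threshold, so Farrukh is a related party to Highfield Industries Corp.

Yes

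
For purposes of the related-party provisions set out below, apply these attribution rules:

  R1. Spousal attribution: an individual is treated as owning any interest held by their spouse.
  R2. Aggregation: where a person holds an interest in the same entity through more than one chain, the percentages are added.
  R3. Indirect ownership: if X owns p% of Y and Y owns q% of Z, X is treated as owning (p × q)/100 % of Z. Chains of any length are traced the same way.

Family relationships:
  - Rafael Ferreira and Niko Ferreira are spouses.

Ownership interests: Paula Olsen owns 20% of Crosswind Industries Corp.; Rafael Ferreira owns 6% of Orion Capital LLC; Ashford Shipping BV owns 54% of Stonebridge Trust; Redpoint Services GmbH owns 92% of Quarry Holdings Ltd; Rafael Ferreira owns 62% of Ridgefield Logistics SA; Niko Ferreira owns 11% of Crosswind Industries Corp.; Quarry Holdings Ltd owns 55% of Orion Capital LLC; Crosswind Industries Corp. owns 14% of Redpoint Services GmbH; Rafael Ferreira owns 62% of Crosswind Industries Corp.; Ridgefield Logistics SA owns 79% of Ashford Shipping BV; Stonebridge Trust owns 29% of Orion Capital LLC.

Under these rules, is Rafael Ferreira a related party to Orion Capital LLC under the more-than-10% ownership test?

By spousal attribution (R1), Rafael Ferreira is treated as also owning Niko Ferreira's interest in Crosswind Industries Corp, giving 62% + 11% = 73%.
Chain via Crosswind Industries Corp. → Redpoint Services GmbH → Quarry Holdings Ltd (R3): 73% × 14% × 92% × 55% = 5.17132% of Orion Capital LLC.
Chain via Ridgefield Logistics SA → Ashford Shipping BV → Stonebridge Trust (R3): 62% × 79% × 54% × 29% = 7.670268% of Orion Capital LLC.
Direct interest in Orion Capital LLC: 6%.
Aggregating (R2): 5.17132% + 7.670268% + 6% = 18.841588%.
18.841588% exceeds the 10% threshold, so Rafael is a related party to Orion Capital LLC.

Yes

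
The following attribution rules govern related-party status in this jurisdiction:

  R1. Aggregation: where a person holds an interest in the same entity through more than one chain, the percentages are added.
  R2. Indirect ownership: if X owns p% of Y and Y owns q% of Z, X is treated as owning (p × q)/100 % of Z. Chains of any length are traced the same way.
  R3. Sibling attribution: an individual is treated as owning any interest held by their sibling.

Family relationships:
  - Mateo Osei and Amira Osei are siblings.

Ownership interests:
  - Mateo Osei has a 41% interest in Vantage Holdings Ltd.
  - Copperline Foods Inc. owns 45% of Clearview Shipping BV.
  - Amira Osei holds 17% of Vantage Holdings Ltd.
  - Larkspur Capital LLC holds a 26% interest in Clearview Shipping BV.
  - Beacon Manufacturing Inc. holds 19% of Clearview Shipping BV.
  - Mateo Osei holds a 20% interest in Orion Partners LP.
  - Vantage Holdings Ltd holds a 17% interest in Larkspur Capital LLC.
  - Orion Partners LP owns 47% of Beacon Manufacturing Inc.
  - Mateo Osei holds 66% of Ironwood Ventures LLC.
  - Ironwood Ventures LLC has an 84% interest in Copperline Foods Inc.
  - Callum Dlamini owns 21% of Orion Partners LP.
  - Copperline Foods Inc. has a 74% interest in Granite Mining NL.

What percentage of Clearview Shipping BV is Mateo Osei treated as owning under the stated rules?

By sibling attribution (R3), Mateo Osei is treated as also owning Amira Osei's interest in Vantage Holdings Ltd, giving 41% + 17% = 58%.
Chain via Ironwood Ventures LLC → Copperline Foods Inc. (R2): 66% × 84% × 45% = 24.948% of Clearview Shipping BV.
Chain via Orion Partners LP → Beacon Manufacturing Inc. (R2): 20% × 47% × 19% = 1.786% of Clearview Shipping BV.
Chain via Vantage Holdings Ltd → Larkspur Capital LLC (R2): 58% × 17% × 26% = 2.5636% of Clearview Shipping BV.
Aggregating (R1): 24.948% + 1.786% + 2.5636% = 29.2976%.

29.2976%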